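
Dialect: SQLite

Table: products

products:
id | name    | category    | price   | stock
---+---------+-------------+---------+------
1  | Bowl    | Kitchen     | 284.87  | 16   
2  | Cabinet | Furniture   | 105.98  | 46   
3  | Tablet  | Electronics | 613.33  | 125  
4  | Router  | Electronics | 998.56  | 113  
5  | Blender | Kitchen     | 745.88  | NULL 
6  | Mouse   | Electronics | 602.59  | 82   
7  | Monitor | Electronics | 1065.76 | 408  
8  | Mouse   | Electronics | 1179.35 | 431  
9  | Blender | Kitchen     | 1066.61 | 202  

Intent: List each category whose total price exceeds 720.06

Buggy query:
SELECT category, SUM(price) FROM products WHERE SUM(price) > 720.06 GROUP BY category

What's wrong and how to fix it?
Bug: Aggregate functions cannot appear in a WHERE clause

Fix: Move the aggregate condition to a HAVING clause

Corrected query:
SELECT category, SUM(price) FROM products GROUP BY category HAVING SUM(price) > 720.06

Result:
category    | SUM(price)
------------+-----------
Electronics | 4459.59   
Kitchen     | 2097.36   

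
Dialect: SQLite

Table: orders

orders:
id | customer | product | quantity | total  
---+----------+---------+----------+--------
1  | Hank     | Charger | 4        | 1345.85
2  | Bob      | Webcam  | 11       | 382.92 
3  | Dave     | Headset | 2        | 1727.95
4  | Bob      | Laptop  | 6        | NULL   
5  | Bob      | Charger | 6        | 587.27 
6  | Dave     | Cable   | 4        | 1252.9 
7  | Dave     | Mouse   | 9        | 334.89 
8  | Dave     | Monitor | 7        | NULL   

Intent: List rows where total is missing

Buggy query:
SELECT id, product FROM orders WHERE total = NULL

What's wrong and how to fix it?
Bug: Comparing to NULL with '=' never matches; NULL = NULL is unknown, not true

Fix: Use IS NULL to test for NULL

Corrected query:
SELECT id, product FROM orders WHERE total IS NULL

Result:
id | product
---+--------
4  | Laptop 
8  | Monitor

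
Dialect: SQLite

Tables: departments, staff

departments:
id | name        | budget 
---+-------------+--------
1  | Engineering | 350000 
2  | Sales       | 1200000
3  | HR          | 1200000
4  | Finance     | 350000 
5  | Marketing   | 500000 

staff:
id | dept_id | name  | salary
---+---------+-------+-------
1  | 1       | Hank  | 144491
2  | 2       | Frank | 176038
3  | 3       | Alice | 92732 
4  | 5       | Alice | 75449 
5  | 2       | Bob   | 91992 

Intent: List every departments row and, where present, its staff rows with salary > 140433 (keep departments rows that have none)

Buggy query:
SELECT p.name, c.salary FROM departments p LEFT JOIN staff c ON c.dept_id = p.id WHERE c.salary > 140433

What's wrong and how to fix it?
Bug: A WHERE condition on the right-hand table after LEFT JOIN drops unmatched parents

Fix: Move the right-table condition into the ON clause so unmatched parents are kept

Corrected query:
SELECT p.name, c.salary FROM departments p LEFT JOIN staff c ON c.dept_id = p.id AND c.salary > 140433

Result:
name        | salary
------------+-------
Engineering | 144491
Sales       | 176038
HR          | NULL  
Finance     | NULL  
Marketing   | NULL  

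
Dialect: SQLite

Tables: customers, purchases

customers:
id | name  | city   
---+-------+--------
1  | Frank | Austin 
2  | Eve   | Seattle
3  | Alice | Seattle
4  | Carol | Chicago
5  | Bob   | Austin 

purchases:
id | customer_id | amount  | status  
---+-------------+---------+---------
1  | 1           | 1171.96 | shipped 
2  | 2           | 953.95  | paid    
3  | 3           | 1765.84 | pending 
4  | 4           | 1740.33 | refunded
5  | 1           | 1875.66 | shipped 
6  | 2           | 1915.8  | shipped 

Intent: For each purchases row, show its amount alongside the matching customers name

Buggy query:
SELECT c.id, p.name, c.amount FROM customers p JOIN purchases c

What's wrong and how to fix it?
Bug: JOIN with no ON clause produces a cartesian product; every purchases row pairs with every customers row

Fix: Specify the join condition linking the foreign key to the parent id

Corrected query:
SELECT c.id, p.name, c.amount FROM customers p JOIN purchases c ON c.customer_id = p.id

Result:
id | name  | amount 
---+-------+--------
1  | Frank | 1171.96
2  | Eve   | 953.95 
3  | Alice | 1765.84
4  | Carol | 1740.33
5  | Frank | 1875.66
6  | Eve   | 1915.8 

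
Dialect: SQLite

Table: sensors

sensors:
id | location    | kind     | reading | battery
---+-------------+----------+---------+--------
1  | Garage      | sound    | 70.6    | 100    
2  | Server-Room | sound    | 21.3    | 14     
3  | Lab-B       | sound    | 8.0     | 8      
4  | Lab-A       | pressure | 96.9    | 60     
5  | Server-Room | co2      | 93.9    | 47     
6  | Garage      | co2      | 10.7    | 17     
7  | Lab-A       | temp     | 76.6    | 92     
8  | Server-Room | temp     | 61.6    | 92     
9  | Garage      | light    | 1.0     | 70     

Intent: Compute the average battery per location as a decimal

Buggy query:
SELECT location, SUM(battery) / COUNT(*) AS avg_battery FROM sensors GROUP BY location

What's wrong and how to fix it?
Bug: Both operands are integers, so '/' performs integer division and truncates

Fix: Multiply by 1.0 (or CAST to REAL) to force floating-point division

Corrected query:
SELECT location, SUM(battery) * 1.0 / COUNT(*) AS avg_battery FROM sensors GROUP BY location

Result:
location    | avg_battery
------------+------------
Garage      | 62.333333  
Lab-A       | 76         
Lab-B       | 8          
Server-Room | 51         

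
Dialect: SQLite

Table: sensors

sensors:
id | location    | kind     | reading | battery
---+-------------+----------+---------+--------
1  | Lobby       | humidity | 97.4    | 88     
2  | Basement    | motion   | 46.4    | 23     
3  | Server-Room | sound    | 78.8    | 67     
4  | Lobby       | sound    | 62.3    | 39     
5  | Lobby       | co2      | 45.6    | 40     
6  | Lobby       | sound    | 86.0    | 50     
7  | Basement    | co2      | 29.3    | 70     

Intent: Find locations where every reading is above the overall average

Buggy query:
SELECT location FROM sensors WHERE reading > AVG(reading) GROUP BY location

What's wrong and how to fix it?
Bug: AVG() is an aggregate; it can't sit directly in WHERE

Fix: Use a subquery for AVG and a HAVING MIN(...) filter so the condition holds for every row in the group

Corrected query:
SELECT location FROM sensors GROUP BY location HAVING MIN(reading) > (SELECT AVG(reading) FROM sensors)

Result:
location   
-----------
Server-Room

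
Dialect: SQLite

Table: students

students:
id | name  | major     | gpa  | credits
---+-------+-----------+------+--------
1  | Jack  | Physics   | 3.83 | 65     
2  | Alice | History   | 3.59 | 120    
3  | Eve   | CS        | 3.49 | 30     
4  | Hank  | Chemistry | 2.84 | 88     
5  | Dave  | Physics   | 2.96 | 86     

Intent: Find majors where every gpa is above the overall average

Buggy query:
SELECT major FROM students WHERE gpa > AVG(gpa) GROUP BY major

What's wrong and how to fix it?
Bug: WHERE evaluates per row before aggregation, so AVG() is unavailable

Fix: Compute the overall average in a scalar subquery and compare each group's MIN against it in HAVING

Corrected query:
SELECT major FROM students GROUP BY major HAVING MIN(gpa) > (SELECT AVG(gpa) FROM students)

Result:
major  
-------
CS     
History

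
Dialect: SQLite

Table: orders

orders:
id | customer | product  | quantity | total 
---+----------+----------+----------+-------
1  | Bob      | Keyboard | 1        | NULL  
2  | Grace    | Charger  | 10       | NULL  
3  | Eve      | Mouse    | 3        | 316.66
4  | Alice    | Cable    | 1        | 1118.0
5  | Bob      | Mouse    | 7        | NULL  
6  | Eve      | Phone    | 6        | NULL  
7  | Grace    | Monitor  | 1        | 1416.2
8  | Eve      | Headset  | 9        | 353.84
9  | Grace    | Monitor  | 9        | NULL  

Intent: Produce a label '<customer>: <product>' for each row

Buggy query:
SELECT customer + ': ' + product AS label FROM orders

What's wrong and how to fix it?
Bug: '+' is numeric addition; on text columns SQLite converts them to 0 instead of concatenating

Fix: Replace + with || to concatenate text

Corrected query:
SELECT customer || ': ' || product AS label FROM orders

Result:
label         
--------------
Bob: Keyboard 
Grace: Charger
Eve: Mouse    
Alice: Cable  
Bob: Mouse    
Eve: Phone    
Grace: Monitor
Eve: Headset  
Grace: Monitor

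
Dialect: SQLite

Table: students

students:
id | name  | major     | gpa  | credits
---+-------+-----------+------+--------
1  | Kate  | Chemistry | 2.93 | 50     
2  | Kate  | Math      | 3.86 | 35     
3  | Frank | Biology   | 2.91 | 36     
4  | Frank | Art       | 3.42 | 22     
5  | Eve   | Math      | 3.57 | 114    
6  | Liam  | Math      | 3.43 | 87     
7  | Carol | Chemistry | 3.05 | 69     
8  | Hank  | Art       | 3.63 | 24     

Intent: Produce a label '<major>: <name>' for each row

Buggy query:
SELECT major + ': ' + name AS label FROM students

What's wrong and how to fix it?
Bug: '+' is numeric addition; on text columns SQLite converts them to 0 instead of concatenating

Fix: Use the || operator for string concatenation

Corrected query:
SELECT major || ': ' || name AS label FROM students

Result:
label           
----------------
Chemistry: Kate 
Math: Kate      
Biology: Frank  
Art: Frank      
Math: Eve       
Math: Liam      
Chemistry: Carol
Art: Hank       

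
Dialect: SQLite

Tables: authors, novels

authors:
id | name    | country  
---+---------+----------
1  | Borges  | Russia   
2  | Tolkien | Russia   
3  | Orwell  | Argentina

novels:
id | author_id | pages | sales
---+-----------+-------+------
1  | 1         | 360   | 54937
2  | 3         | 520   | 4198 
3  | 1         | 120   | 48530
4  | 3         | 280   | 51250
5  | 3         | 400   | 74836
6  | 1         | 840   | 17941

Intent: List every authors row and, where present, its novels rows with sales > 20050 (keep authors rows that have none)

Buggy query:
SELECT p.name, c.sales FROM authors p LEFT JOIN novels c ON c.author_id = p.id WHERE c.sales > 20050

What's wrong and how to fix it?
Bug: Filtering c.sales in WHERE discards the NULL rows produced by LEFT JOIN, turning it into an inner join

Fix: Put 'c.sales > 20050' in the JOIN's ON clause instead of WHERE

Corrected query:
SELECT p.name, c.sales FROM authors p LEFT JOIN novels c ON c.author_id = p.id AND c.sales > 20050

Result:
name    | sales
--------+------
Borges  | 48530
Borges  | 54937
Tolkien | NULL 
Orwell  | 51250
Orwell  | 74836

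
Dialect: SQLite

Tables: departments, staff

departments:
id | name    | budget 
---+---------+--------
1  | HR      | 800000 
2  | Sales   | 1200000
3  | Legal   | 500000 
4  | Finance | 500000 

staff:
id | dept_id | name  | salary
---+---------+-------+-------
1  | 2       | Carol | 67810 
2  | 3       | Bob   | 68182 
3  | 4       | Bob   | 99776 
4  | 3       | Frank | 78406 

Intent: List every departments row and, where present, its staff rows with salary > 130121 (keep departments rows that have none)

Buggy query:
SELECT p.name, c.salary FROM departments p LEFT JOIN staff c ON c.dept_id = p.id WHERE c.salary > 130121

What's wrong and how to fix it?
Bug: A WHERE condition on the right-hand table after LEFT JOIN drops unmatched parents

Fix: Move the right-table condition into the ON clause so unmatched parents are kept

Corrected query:
SELECT p.name, c.salary FROM departments p LEFT JOIN staff c ON c.dept_id = p.id AND c.salary > 130121

Result:
name    | salary
--------+-------
HR      | NULL  
Sales   | NULL  
Legal   | NULL  
Finance | NULL  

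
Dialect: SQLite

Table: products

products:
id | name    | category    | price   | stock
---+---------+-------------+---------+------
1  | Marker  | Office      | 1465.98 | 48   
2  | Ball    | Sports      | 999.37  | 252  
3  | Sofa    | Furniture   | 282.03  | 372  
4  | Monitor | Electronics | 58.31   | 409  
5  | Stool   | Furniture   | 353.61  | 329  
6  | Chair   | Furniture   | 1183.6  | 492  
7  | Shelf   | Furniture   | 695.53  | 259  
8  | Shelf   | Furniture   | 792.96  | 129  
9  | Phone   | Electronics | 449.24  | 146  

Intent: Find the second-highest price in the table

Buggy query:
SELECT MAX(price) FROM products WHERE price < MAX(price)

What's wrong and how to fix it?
Bug: MAX(price) on the right of the comparison is an aggregate-in-WHERE error

Fix: Compute the overall MAX in a subquery, then take MAX of rows below it

Corrected query:
SELECT MAX(price) FROM products WHERE price < (SELECT MAX(price) FROM products)

Result:
MAX(price)
----------
1183.6    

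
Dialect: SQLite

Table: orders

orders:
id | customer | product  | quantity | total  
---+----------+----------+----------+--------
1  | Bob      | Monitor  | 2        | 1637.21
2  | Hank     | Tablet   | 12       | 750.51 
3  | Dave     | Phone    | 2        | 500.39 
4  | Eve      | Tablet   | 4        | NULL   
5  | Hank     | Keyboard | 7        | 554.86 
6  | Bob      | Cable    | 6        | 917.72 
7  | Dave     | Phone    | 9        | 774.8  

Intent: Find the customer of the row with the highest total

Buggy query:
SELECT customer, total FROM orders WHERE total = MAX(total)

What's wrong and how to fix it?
Bug: MAX(total) is an aggregate and cannot be used directly in WHERE

Fix: Wrap MAX in a scalar subquery so WHERE compares against a single value

Corrected query:
SELECT customer, total FROM orders WHERE total = (SELECT MAX(total) FROM orders)

Result:
customer | total  
---------+--------
Bob      | 1637.21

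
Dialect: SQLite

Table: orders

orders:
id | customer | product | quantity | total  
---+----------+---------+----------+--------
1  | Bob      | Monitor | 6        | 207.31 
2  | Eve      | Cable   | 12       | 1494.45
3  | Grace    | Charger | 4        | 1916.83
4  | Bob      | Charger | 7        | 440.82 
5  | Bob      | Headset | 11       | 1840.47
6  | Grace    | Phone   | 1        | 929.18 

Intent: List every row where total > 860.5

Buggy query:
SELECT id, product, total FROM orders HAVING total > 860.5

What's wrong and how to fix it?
Bug: HAVING filters the output of aggregation, but this query has no GROUP BY and no aggregate functions, so SQLite rejects it (HAVING clause on a non-aggregate query); the condition here is per row

Fix: Use WHERE for row-level filtering

Corrected query:
SELECT id, product, total FROM orders WHERE total > 860.5

Result:
id | product | total  
---+---------+--------
2  | Cable   | 1494.45
3  | Charger | 1916.83
5  | Headset | 1840.47
6  | Phone   | 929.18 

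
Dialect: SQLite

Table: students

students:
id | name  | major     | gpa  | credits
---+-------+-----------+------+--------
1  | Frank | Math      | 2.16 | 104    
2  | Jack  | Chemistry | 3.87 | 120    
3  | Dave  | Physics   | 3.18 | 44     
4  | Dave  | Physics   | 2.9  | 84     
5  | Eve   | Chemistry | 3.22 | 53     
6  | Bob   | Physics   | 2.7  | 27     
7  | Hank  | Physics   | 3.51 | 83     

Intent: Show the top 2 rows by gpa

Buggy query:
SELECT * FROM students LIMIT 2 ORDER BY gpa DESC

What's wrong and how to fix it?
Bug: ORDER BY cannot follow LIMIT; LIMIT is the final clause

Fix: Sort with ORDER BY, then apply LIMIT

Corrected query:
SELECT * FROM students ORDER BY gpa DESC LIMIT 2

Result:
id | name | major     | gpa  | credits
---+------+-----------+------+--------
2  | Jack | Chemistry | 3.87 | 120    
7  | Hank | Physics   | 3.51 | 83     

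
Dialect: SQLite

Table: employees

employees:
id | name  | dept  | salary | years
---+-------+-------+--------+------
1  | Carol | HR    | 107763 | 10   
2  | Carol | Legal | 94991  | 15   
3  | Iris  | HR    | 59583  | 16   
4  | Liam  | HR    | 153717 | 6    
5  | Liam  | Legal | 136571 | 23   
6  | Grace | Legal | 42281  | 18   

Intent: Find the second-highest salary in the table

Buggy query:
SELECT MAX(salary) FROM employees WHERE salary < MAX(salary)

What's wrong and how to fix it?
Bug: MAX(salary) on the right of the comparison is an aggregate-in-WHERE error

Fix: Compute the overall MAX in a subquery, then take MAX of rows below it

Corrected query:
SELECT MAX(salary) FROM employees WHERE salary < (SELECT MAX(salary) FROM employees)

Result:
MAX(salary)
-----------
136571     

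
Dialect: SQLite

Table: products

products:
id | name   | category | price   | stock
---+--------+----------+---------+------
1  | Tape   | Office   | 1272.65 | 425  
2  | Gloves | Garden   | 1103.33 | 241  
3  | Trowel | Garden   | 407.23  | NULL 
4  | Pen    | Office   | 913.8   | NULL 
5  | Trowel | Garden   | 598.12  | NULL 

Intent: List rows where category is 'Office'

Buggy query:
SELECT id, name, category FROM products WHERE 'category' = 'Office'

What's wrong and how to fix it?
Bug: 'category' in single quotes is a string literal, not the column; the comparison is literal-vs-literal and never true

Fix: Reference the column as category without single quotes

Corrected query:
SELECT id, name, category FROM products WHERE category = 'Office'

Result:
id | name | category
---+------+---------
1  | Tape | Office  
4  | Pen  | Office  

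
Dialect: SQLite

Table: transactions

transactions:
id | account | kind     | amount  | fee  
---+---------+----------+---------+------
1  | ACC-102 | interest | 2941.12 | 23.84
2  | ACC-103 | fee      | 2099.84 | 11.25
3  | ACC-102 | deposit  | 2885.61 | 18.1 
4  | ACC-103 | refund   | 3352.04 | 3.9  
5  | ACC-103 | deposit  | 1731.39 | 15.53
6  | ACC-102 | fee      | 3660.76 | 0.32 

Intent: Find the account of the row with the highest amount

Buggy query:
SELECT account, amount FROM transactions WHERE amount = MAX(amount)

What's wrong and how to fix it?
Bug: MAX(amount) is an aggregate and cannot be used directly in WHERE

Fix: Use a subquery: WHERE amount = (SELECT MAX(amount) FROM transactions)

Corrected query:
SELECT account, amount FROM transactions WHERE amount = (SELECT MAX(amount) FROM transactions)

Result:
account | amount 
--------+--------
ACC-102 | 3660.76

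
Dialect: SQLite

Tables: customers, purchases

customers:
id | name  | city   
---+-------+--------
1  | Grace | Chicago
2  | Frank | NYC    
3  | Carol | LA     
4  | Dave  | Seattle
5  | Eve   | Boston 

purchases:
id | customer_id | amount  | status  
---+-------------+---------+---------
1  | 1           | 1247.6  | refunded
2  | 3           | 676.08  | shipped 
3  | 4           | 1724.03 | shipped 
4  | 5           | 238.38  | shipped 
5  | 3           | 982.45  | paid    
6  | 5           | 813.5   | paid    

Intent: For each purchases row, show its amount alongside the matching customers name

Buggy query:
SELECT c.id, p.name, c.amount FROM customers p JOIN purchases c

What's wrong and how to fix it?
Bug: JOIN with no ON clause produces a cartesian product; every purchases row pairs with every customers row

Fix: Specify the join condition linking the foreign key to the parent id

Corrected query:
SELECT c.id, p.name, c.amount FROM customers p JOIN purchases c ON c.customer_id = p.id

Result:
id | name  | amount 
---+-------+--------
1  | Grace | 1247.6 
2  | Carol | 676.08 
3  | Dave  | 1724.03
4  | Eve   | 238.38 
5  | Carol | 982.45 
6  | Eve   | 813.5  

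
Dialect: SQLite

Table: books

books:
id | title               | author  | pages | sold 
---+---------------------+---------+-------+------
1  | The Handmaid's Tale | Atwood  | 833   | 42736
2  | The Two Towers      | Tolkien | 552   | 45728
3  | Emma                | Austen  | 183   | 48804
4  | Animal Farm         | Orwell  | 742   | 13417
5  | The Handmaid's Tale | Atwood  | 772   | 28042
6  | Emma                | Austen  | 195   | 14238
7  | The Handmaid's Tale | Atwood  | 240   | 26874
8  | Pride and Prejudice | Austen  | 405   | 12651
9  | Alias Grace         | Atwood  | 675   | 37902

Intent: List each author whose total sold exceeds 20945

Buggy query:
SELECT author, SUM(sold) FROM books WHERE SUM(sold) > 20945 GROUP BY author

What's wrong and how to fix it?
Bug: SUM(sold) is an aggregate, but WHERE filters rows before aggregation

Fix: Use HAVING (which filters groups after aggregation) instead of WHERE

Corrected query:
SELECT author, SUM(sold) FROM books GROUP BY author HAVING SUM(sold) > 20945

Result:
author  | SUM(sold)
--------+----------
Atwood  | 135554   
Austen  | 75693    
Tolkien | 45728    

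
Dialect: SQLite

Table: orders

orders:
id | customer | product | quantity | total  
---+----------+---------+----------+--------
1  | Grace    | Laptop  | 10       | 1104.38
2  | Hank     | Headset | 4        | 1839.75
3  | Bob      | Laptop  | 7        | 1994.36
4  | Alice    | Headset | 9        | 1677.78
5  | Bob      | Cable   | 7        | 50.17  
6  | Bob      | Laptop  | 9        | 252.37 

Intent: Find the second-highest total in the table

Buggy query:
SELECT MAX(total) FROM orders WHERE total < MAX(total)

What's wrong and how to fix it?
Bug: The inner MAX is an aggregate inside WHERE, which is not allowed

Fix: Put the inner MAX in a scalar subquery

Corrected query:
SELECT MAX(total) FROM orders WHERE total < (SELECT MAX(total) FROM orders)

Result:
MAX(total)
----------
1839.75   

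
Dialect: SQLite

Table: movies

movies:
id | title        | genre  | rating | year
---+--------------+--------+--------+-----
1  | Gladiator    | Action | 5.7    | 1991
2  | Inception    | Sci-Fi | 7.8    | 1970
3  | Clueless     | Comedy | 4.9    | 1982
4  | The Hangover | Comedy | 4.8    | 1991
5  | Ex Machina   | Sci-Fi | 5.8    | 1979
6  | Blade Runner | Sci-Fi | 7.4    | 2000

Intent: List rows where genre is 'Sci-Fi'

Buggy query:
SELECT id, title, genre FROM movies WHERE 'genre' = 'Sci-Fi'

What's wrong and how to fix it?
Bug: Single quotes denote string literals in SQL; the column name is being compared as a constant string

Fix: Remove the quotes around the column name (or use double quotes for an identifier)

Corrected query:
SELECT id, title, genre FROM movies WHERE genre = 'Sci-Fi'

Result:
id | title        | genre 
---+--------------+-------
2  | Inception    | Sci-Fi
5  | Ex Machina   | Sci-Fi
6  | Blade Runner | Sci-Fi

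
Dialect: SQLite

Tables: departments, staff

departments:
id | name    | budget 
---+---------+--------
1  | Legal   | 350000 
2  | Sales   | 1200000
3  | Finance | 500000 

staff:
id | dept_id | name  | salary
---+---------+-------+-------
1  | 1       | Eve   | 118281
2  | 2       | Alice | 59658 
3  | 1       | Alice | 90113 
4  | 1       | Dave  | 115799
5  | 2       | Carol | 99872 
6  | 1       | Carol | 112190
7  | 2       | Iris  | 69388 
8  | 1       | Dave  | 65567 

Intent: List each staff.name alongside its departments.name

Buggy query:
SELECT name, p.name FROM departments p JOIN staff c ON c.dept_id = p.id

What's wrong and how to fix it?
Bug: 'name' exists in both joined tables, so the database can't tell which one is meant

Fix: Qualify the column with its table alias (c.name)

Corrected query:
SELECT c.name, p.name FROM departments p JOIN staff c ON c.dept_id = p.id

Result:
name  | name 
------+------
Eve   | Legal
Alice | Sales
Alice | Legal
Dave  | Legal
Carol | Sales
Carol | Legal
Iris  | Sales
Dave  | Legal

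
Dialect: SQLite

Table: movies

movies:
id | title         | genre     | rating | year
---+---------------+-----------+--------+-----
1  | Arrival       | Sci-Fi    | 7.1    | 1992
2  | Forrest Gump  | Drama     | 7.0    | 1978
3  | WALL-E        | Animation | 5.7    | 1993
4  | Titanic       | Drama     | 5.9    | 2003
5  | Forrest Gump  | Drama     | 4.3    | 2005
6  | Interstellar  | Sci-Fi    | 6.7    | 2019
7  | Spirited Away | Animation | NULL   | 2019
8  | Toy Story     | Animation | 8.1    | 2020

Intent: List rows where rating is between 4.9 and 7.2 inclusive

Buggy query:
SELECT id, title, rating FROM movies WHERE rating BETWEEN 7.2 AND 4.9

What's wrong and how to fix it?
Bug: The bounds are reversed; BETWEEN a AND b requires a <= b to match anything

Fix: Write BETWEEN 4.9 AND 7.2

Corrected query:
SELECT id, title, rating FROM movies WHERE rating BETWEEN 4.9 AND 7.2

Result:
id | title        | rating
---+--------------+-------
1  | Arrival      | 7.1   
2  | Forrest Gump | 7     
3  | WALL-E       | 5.7   
4  | Titanic      | 5.9   
6  | Interstellar | 6.7   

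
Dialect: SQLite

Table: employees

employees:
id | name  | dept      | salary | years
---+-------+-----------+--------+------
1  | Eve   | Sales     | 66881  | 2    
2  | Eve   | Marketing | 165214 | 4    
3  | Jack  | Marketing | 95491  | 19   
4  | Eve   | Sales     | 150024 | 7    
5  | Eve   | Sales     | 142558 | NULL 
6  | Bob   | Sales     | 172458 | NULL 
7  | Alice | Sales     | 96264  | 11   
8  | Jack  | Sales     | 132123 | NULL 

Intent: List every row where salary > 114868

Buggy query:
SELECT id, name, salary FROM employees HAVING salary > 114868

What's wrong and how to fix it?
Bug: HAVING filters the output of aggregation, but this query has no GROUP BY and no aggregate functions, so SQLite rejects it (HAVING clause on a non-aggregate query); the condition here is per row

Fix: Use WHERE for row-level filtering

Corrected query:
SELECT id, name, salary FROM employees WHERE salary > 114868

Result:
id | name | salary
---+------+-------
2  | Eve  | 165214
4  | Eve  | 150024
5  | Eve  | 142558
6  | Bob  | 172458
8  | Jack | 132123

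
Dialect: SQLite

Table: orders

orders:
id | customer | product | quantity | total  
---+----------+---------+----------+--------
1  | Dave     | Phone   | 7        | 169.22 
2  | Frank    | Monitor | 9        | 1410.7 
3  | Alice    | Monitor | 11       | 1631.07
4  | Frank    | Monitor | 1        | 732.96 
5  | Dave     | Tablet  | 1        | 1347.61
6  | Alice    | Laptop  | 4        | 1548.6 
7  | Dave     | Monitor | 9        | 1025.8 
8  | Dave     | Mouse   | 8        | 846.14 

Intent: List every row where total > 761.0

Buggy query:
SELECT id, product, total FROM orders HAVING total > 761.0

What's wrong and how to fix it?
Bug: HAVING filters the output of aggregation, but this query has no GROUP BY and no aggregate functions, so SQLite rejects it (HAVING clause on a non-aggregate query); the condition here is per row

Fix: Use WHERE for row-level filtering

Corrected query:
SELECT id, product, total FROM orders WHERE total > 761.0

Result:
id | product | total  
---+---------+--------
2  | Monitor | 1410.7 
3  | Monitor | 1631.07
5  | Tablet  | 1347.61
6  | Laptop  | 1548.6 
7  | Monitor | 1025.8 
8  | Mouse   | 846.14 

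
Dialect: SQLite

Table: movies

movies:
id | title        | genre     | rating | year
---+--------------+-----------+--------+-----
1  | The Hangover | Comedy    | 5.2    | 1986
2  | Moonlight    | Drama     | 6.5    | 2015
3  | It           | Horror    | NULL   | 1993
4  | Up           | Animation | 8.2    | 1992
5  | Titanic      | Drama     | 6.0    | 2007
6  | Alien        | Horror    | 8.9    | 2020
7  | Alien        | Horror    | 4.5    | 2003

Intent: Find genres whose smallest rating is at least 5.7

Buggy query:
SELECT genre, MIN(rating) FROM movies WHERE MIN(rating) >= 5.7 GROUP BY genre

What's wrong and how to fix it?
Bug: MIN() in WHERE is a misuse of aggregate

Fix: Replace WHERE with HAVING after the GROUP BY

Corrected query:
SELECT genre, MIN(rating) FROM movies GROUP BY genre HAVING MIN(rating) >= 5.7

Result:
genre     | MIN(rating)
----------+------------
Animation | 8.2        
Drama     | 6          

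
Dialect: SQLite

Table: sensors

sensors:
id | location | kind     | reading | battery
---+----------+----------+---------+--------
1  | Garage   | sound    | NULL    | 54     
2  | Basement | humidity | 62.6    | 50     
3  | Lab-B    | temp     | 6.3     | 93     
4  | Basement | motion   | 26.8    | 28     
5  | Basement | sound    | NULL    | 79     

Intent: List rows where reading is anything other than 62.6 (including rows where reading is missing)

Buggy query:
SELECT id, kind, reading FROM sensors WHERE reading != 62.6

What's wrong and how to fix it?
Bug: Inequality against NULL is unknown, not true; rows with NULL are dropped

Fix: Handle NULL separately with IS NULL alongside the inequality

Corrected query:
SELECT id, kind, reading FROM sensors WHERE reading != 62.6 OR reading IS NULL

Result:
id | kind   | reading
---+--------+--------
1  | sound  | NULL   
3  | temp   | 6.3    
4  | motion | 26.8   
5  | sound  | NULL   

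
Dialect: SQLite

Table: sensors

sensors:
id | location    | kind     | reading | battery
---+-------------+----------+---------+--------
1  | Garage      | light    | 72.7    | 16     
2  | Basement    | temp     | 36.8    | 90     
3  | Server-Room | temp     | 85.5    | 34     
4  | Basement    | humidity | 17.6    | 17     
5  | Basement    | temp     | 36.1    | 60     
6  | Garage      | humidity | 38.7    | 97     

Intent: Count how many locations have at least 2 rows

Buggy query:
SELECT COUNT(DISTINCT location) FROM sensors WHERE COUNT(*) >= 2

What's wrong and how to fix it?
Bug: WHERE filters individual rows, not groups, so a group-level COUNT is invalid there

Fix: Use a subquery that GROUPs and filters with HAVING, then count its rows

Corrected query:
SELECT COUNT(*) FROM (SELECT location FROM sensors GROUP BY location HAVING COUNT(*) >= 2)

Result:
COUNT(*)
--------
2       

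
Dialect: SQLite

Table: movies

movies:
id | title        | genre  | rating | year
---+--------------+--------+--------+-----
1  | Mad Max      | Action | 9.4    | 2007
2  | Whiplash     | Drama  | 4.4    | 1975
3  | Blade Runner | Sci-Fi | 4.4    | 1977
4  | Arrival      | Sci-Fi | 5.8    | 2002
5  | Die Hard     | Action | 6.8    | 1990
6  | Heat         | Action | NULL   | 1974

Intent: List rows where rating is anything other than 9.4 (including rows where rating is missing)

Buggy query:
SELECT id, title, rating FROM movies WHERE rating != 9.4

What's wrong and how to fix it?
Bug: 'rating != 9.4' is unknown when rating is NULL, so NULL rows are silently excluded

Fix: Add an explicit OR rating IS NULL to include the missing-value rows

Corrected query:
SELECT id, title, rating FROM movies WHERE rating != 9.4 OR rating IS NULL

Result:
id | title        | rating
---+--------------+-------
2  | Whiplash     | 4.4   
3  | Blade Runner | 4.4   
4  | Arrival      | 5.8   
5  | Die Hard     | 6.8   
6  | Heat         | NULL  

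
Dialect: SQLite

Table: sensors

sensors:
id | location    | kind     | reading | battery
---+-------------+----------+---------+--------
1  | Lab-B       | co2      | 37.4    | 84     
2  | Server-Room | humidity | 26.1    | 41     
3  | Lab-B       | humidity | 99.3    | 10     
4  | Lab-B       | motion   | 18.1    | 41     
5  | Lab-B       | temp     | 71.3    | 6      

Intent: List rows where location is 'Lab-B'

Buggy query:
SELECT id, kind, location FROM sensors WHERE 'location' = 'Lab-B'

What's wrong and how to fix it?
Bug: Single quotes denote string literals in SQL; the column name is being compared as a constant string

Fix: Remove the quotes around the column name (or use double quotes for an identifier)

Corrected query:
SELECT id, kind, location FROM sensors WHERE location = 'Lab-B'

Result:
id | kind     | location
---+----------+---------
1  | co2      | Lab-B   
3  | humidity | Lab-B   
4  | motion   | Lab-B   
5  | temp     | Lab-B   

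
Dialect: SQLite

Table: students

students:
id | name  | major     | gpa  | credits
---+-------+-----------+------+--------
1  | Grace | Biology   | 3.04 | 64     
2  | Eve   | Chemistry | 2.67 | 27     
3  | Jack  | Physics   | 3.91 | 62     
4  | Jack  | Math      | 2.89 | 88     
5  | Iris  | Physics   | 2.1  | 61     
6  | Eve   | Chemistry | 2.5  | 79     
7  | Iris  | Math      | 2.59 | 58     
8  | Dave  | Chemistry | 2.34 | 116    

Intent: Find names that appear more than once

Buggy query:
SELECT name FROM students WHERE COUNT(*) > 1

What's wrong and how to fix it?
Bug: WHERE can't reference COUNT(*); aggregates are computed after WHERE

Fix: GROUP BY name, then filter groups with HAVING COUNT(*) > 1

Corrected query:
SELECT name FROM students GROUP BY name HAVING COUNT(*) > 1

Result:
name
----
Eve 
Iris
Jack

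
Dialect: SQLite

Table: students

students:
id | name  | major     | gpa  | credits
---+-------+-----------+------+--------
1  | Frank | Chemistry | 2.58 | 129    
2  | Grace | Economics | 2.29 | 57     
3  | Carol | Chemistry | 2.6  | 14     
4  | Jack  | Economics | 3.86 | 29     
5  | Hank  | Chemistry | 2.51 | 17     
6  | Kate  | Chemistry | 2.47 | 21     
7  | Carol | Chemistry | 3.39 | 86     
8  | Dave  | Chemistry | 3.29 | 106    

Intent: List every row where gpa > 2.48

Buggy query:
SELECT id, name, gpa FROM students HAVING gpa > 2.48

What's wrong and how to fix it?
Bug: HAVING filters the output of aggregation, but this query has no GROUP BY and no aggregate functions, so SQLite rejects it (HAVING clause on a non-aggregate query); the condition here is per row

Fix: Replace HAVING with WHERE since the condition applies to individual rows

Corrected query:
SELECT id, name, gpa FROM students WHERE gpa > 2.48

Result:
id | name  | gpa 
---+-------+-----
1  | Frank | 2.58
3  | Carol | 2.6 
4  | Jack  | 3.86
5  | Hank  | 2.51
7  | Carol | 3.39
8  | Dave  | 3.29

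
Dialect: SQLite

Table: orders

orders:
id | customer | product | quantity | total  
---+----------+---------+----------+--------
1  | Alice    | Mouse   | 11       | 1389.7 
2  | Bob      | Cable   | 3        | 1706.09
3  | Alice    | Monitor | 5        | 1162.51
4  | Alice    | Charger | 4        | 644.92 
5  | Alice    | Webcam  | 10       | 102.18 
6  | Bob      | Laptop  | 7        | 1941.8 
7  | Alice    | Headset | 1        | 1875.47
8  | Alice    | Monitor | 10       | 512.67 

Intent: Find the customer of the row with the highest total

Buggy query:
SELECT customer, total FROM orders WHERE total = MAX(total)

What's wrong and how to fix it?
Bug: MAX(total) is an aggregate and cannot be used directly in WHERE

Fix: Wrap MAX in a scalar subquery so WHERE compares against a single value

Corrected query:
SELECT customer, total FROM orders WHERE total = (SELECT MAX(total) FROM orders)

Result:
customer | total 
---------+-------
Bob      | 1941.8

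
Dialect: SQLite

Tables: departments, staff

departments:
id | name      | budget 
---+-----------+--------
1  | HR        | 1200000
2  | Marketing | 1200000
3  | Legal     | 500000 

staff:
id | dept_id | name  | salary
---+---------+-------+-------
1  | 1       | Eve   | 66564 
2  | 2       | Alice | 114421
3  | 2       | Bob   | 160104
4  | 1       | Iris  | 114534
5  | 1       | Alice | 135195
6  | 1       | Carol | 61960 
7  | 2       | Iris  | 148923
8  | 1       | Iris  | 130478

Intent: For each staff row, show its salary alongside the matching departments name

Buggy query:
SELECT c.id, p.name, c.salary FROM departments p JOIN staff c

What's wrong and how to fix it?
Bug: JOIN with no ON clause produces a cartesian product; every staff row pairs with every departments row

Fix: Specify the join condition linking the foreign key to the parent id

Corrected query:
SELECT c.id, p.name, c.salary FROM departments p JOIN staff c ON c.dept_id = p.id

Result:
id | name      | salary
---+-----------+-------
1  | HR        | 66564 
2  | Marketing | 114421
3  | Marketing | 160104
4  | HR        | 114534
5  | HR        | 135195
6  | HR        | 61960 
7  | Marketing | 148923
8  | HR        | 130478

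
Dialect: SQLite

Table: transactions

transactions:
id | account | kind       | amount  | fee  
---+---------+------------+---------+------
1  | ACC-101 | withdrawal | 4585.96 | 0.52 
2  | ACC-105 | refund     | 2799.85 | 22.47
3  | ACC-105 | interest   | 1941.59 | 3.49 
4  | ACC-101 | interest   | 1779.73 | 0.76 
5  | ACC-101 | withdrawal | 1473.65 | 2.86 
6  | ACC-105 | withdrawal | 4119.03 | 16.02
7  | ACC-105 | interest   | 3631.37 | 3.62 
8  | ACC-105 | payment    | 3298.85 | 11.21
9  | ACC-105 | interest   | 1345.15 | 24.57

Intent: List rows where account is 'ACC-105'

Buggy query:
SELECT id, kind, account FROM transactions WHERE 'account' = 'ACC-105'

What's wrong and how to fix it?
Bug: Single quotes denote string literals in SQL; the column name is being compared as a constant string

Fix: Remove the quotes around the column name (or use double quotes for an identifier)

Corrected query:
SELECT id, kind, account FROM transactions WHERE account = 'ACC-105'

Result:
id | kind       | account
---+------------+--------
2  | refund     | ACC-105
3  | interest   | ACC-105
6  | withdrawal | ACC-105
7  | interest   | ACC-105
8  | payment    | ACC-105
9  | interest   | ACC-105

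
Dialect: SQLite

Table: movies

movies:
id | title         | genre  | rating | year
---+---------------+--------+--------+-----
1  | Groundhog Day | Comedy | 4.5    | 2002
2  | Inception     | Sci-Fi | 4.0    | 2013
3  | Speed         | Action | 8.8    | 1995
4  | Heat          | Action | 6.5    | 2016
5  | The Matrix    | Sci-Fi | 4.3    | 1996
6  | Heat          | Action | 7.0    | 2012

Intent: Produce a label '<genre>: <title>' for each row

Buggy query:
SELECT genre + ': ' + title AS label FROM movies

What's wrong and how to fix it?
Bug: SQLite uses || for string concatenation; + coerces text to numbers (yielding 0)

Fix: Use the || operator for string concatenation

Corrected query:
SELECT genre || ': ' || title AS label FROM movies

Result:
label                
---------------------
Comedy: Groundhog Day
Sci-Fi: Inception    
Action: Speed        
Action: Heat         
Sci-Fi: The Matrix   
Action: Heat         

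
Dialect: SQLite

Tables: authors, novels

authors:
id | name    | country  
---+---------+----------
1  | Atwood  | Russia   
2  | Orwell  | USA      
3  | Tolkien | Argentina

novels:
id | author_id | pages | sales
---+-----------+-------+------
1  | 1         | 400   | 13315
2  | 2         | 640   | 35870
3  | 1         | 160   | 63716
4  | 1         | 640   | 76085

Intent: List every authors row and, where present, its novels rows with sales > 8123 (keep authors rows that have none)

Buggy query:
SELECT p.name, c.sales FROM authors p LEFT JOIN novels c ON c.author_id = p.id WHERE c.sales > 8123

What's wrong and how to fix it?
Bug: A WHERE condition on the right-hand table after LEFT JOIN drops unmatched parents

Fix: Put 'c.sales > 8123' in the JOIN's ON clause instead of WHERE

Corrected query:
SELECT p.name, c.sales FROM authors p LEFT JOIN novels c ON c.author_id = p.id AND c.sales > 8123

Result:
name    | sales
--------+------
Atwood  | 13315
Atwood  | 63716
Atwood  | 76085
Orwell  | 35870
Tolkien | NULL 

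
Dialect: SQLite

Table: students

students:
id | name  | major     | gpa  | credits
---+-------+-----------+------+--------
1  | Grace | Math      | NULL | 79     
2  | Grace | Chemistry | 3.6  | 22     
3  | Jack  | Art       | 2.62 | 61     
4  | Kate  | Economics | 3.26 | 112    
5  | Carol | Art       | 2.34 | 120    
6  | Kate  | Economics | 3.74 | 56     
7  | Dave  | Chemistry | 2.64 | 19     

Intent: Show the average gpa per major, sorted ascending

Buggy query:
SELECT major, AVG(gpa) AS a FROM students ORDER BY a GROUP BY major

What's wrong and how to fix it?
Bug: ORDER BY appears before GROUP BY; SQL clause order requires GROUP BY first

Fix: Move ORDER BY to the end, after GROUP BY

Corrected query:
SELECT major, AVG(gpa) AS a FROM students GROUP BY major ORDER BY a

Result:
major     | a   
----------+-----
Math      | NULL
Art       | 2.48
Chemistry | 3.12
Economics | 3.5 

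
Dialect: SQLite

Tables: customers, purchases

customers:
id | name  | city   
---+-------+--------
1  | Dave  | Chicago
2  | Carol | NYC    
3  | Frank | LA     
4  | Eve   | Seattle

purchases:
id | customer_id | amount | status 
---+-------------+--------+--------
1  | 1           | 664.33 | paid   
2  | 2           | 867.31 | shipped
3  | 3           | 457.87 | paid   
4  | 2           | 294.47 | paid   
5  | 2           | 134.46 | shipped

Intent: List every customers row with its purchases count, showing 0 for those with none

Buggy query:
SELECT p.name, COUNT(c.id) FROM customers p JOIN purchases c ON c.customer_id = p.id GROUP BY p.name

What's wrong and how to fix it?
Bug: An inner join excludes parents with zero children

Fix: Use LEFT JOIN so parents without children still appear (COUNT(c.id) gives 0)

Corrected query:
SELECT p.name, COUNT(c.id) FROM customers p LEFT JOIN purchases c ON c.customer_id = p.id GROUP BY p.name

Result:
name  | COUNT(c.id)
------+------------
Carol | 3          
Dave  | 1          
Eve   | 0          
Frank | 1          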